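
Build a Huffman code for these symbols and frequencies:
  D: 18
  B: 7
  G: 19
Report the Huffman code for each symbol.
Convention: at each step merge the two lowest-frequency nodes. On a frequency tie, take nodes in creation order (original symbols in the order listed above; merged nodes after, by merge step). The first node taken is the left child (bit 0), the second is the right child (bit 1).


Huffman tree construction:
Step 1: Merge B(7) + D(18) = 25
Step 2: Merge G(19) + (B+D)(25) = 44
Read each symbol's code off the tree from the root (left child = 0, right child = 1).

Codes:
  D: 11 (length 2)
  B: 10 (length 2)
  G: 0 (length 1)
Average code length: 69/44 = 1.5682 bits/symbol


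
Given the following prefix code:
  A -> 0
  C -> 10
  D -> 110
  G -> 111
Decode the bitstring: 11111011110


Decoding step by step:
Bits 111 -> G
Bits 110 -> D
Bits 111 -> G
Bits 10 -> C


Decoded message: GDGC


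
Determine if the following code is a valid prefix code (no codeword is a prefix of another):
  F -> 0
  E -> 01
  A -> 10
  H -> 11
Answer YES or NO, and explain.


Checking each pair (does one codeword prefix another?):
  F='0' vs E='01': prefix -- VIOLATION

NO -- this is NOT a valid prefix code. F (0) is a prefix of E (01).


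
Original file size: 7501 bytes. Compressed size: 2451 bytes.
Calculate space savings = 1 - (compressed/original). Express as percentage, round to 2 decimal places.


ratio = compressed/original = 2451/7501 = 0.326756
savings = 1 - ratio = 1 - 0.326756 = 0.673244
as a percentage: 0.673244 * 100 = 67.32%

Space savings = 1 - 2451/7501 = 67.32%


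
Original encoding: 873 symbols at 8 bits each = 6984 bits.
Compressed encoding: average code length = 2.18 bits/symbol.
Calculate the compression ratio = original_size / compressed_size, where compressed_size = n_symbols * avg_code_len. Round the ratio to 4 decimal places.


original_size = n_symbols * orig_bits = 873 * 8 = 6984 bits
compressed_size = n_symbols * avg_code_len = 873 * 2.18 = 1903.14 bits
ratio = original_size / compressed_size = 6984 / 1903.14 = 3.6697

Compression ratio = 3.6697


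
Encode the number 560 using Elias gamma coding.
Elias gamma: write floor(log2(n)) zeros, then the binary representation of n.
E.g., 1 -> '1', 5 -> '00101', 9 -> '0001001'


num_bits = floor(log2(560)) + 1 = 10
leading_zeros = num_bits - 1 = 9
binary(560) = 1000110000

Elias gamma(560) = '000000000' + '1000110000' = 0000000001000110000 (19 bits)


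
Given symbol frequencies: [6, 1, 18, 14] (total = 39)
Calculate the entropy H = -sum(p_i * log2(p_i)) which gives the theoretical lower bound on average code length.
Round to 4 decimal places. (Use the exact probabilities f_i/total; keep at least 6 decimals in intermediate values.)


Per-symbol terms -p_i * log2(p_i) with p_i = f_i/39:
  p = 6/39 = 0.153846: log2(p) = -2.700440, -p*log2(p) = 0.415452
  p = 1/39 = 0.025641: log2(p) = -5.285402, -p*log2(p) = 0.135523
  p = 18/39 = 0.461538: log2(p) = -1.115477, -p*log2(p) = 0.514836
  p = 14/39 = 0.358974: log2(p) = -1.478047, -p*log2(p) = 0.530581
H = 0.415452 + 0.135523 + 0.514836 + 0.530581 = 1.596392

H = 1.5964 bits/symbol


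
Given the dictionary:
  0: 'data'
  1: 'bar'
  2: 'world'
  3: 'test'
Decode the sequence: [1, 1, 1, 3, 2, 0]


Look up each index in the dictionary:
  1 -> 'bar'
  1 -> 'bar'
  1 -> 'bar'
  3 -> 'test'
  2 -> 'world'
  0 -> 'data'

Decoded: "bar bar bar test world data"


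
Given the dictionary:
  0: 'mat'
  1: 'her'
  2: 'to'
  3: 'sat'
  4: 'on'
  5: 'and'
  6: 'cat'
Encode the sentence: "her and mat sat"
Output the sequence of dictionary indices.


Look up each word in the dictionary:
  'her' -> 1
  'and' -> 5
  'mat' -> 0
  'sat' -> 3

Encoded: [1, 5, 0, 3]


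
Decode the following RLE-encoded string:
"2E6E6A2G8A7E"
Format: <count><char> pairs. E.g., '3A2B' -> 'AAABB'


Expanding each <count><char> pair:
  2E -> 'EE'
  6E -> 'EEEEEE'
  6A -> 'AAAAAA'
  2G -> 'GG'
  8A -> 'AAAAAAAA'
  7E -> 'EEEEEEE'

Decoded = EEEEEEEEAAAAAAGGAAAAAAAAEEEEEEE


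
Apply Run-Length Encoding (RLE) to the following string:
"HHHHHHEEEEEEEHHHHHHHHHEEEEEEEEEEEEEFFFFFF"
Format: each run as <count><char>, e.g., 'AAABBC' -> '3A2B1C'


Scanning runs left to right:
  i=0: run of 'H' x 6 -> '6H'
  i=6: run of 'E' x 7 -> '7E'
  i=13: run of 'H' x 9 -> '9H'
  i=22: run of 'E' x 13 -> '13E'
  i=35: run of 'F' x 6 -> '6F'

RLE = 6H7E9H13E6F


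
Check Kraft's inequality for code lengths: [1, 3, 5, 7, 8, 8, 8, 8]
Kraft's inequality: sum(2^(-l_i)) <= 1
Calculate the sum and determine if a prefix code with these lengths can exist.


Sum = 2^(-1) + 2^(-3) + 2^(-5) + 2^(-7) + 2^(-8) + 2^(-8) + 2^(-8) + 2^(-8)
    = 0.5 + 0.125 + 0.03125 + 0.0078125 + 0.00390625 + 0.00390625 + 0.00390625 + 0.00390625
    = 174/256 = 0.6796875
Since 0.6796875 <= 1, Kraft's inequality IS satisfied.
A prefix code with these lengths CAN exist.

Kraft sum = 0.6796875. Satisfied.


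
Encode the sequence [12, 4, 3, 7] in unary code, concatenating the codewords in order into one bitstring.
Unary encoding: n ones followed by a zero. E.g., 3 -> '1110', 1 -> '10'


Encode each number as n ones followed by a terminating 0:
  12 -> 1111111111110 (13 bits)
  4 -> 11110 (5 bits)
  3 -> 1110 (4 bits)
  7 -> 11111110 (8 bits)
Total length = 13 + 5 + 4 + 8 = 30 bits.

Unary([12, 4, 3, 7]) = 111111111111011110111011111110 (30 bits)


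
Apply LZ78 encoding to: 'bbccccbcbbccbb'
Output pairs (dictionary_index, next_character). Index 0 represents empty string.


LZ78 encoding steps:
Dictionary: {0: ''}
Step 1: w='' (idx 0), next='b' -> output (0, 'b'), add 'b' as idx 1
Step 2: w='b' (idx 1), next='c' -> output (1, 'c'), add 'bc' as idx 2
Step 3: w='' (idx 0), next='c' -> output (0, 'c'), add 'c' as idx 3
Step 4: w='c' (idx 3), next='c' -> output (3, 'c'), add 'cc' as idx 4
Step 5: w='bc' (idx 2), next='b' -> output (2, 'b'), add 'bcb' as idx 5
Step 6: w='bc' (idx 2), next='c' -> output (2, 'c'), add 'bcc' as idx 6
Step 7: w='b' (idx 1), next='b' -> output (1, 'b'), add 'bb' as idx 7


Encoded: [(0, 'b'), (1, 'c'), (0, 'c'), (3, 'c'), (2, 'b'), (2, 'c'), (1, 'b')]


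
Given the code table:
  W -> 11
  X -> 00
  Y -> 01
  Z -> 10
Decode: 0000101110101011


Decoding:
00 -> X
00 -> X
10 -> Z
11 -> W
10 -> Z
10 -> Z
10 -> Z
11 -> W


Result: XXZWZZZW


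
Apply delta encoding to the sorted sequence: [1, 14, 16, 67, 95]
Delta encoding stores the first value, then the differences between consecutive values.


First value: 1
Deltas:
  14 - 1 = 13
  16 - 14 = 2
  67 - 16 = 51
  95 - 67 = 28


Delta encoded: [1, 13, 2, 51, 28]


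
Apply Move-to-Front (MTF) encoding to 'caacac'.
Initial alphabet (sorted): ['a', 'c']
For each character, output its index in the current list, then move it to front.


MTF encoding:
'c': index 1 in ['a', 'c'] -> ['c', 'a']
'a': index 1 in ['c', 'a'] -> ['a', 'c']
'a': index 0 in ['a', 'c'] -> ['a', 'c']
'c': index 1 in ['a', 'c'] -> ['c', 'a']
'a': index 1 in ['c', 'a'] -> ['a', 'c']
'c': index 1 in ['a', 'c'] -> ['c', 'a']


Output: [1, 1, 0, 1, 1, 1]


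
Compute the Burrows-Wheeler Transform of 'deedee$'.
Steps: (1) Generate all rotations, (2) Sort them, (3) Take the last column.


Rotations (sorted):
  0: $deedee -> last char: e
  1: dee$dee -> last char: e
  2: deedee$ -> last char: $
  3: e$deede -> last char: e
  4: edee$de -> last char: e
  5: ee$deed -> last char: d
  6: eedee$d -> last char: d


BWT = ee$eedd


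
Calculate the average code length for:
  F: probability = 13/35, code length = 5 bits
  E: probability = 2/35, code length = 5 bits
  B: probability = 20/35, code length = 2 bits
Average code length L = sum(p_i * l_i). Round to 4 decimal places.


Weighted contributions p_i * l_i:
  F: (13/35) * 5 = 65/35
  E: (2/35) * 5 = 10/35
  B: (20/35) * 2 = 40/35
Sum = (65 + 10 + 40)/35 = 115/35

L = 115/35 = 3.2857 bits/symbol


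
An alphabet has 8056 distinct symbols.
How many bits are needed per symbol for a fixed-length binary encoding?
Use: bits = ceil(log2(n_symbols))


log2(8056) = 12.9758
Bracket: 2^12 = 4096 < 8056 <= 2^13 = 8192
So ceil(log2(8056)) = 13

bits = ceil(log2(8056)) = ceil(12.9758) = 13 bits


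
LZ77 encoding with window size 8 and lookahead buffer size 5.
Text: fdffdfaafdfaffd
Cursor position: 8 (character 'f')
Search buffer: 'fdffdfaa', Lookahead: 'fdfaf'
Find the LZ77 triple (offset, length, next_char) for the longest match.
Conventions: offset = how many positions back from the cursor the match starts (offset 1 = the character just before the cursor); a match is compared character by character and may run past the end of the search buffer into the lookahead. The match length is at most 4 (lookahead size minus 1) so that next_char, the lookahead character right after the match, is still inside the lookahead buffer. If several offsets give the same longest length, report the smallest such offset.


Try each offset into the search buffer:
  offset=1 (pos 7, char 'a'): match length 0
  offset=2 (pos 6, char 'a'): match length 0
  offset=3 (pos 5, char 'f'): match length 1
  offset=4 (pos 4, char 'd'): match length 0
  offset=5 (pos 3, char 'f'): match length 4
  offset=6 (pos 2, char 'f'): match length 1
  offset=7 (pos 1, char 'd'): match length 0
  offset=8 (pos 0, char 'f'): match length 3
Longest match has length 4 at offset 5.
next_char = character at position 8 + 4 = 12 -> 'f'

Best match: offset=5, length=4 (matching 'fdfa' starting at position 3)
LZ77 triple: (5, 4, 'f')


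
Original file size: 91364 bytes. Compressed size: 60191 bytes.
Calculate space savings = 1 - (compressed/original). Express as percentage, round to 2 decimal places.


ratio = compressed/original = 60191/91364 = 0.658804
savings = 1 - ratio = 1 - 0.658804 = 0.341196
as a percentage: 0.341196 * 100 = 34.12%

Space savings = 1 - 60191/91364 = 34.12%


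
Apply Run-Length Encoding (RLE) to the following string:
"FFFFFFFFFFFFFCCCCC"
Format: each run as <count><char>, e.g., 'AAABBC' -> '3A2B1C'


Scanning runs left to right:
  i=0: run of 'F' x 13 -> '13F'
  i=13: run of 'C' x 5 -> '5C'

RLE = 13F5C


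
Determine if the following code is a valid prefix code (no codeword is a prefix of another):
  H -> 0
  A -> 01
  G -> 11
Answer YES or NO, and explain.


Checking each pair (does one codeword prefix another?):
  H='0' vs A='01': prefix -- VIOLATION

NO -- this is NOT a valid prefix code. H (0) is a prefix of A (01).


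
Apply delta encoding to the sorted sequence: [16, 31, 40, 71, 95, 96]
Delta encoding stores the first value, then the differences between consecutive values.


First value: 16
Deltas:
  31 - 16 = 15
  40 - 31 = 9
  71 - 40 = 31
  95 - 71 = 24
  96 - 95 = 1


Delta encoded: [16, 15, 9, 31, 24, 1]


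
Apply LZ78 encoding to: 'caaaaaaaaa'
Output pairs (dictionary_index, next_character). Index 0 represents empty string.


LZ78 encoding steps:
Dictionary: {0: ''}
Step 1: w='' (idx 0), next='c' -> output (0, 'c'), add 'c' as idx 1
Step 2: w='' (idx 0), next='a' -> output (0, 'a'), add 'a' as idx 2
Step 3: w='a' (idx 2), next='a' -> output (2, 'a'), add 'aa' as idx 3
Step 4: w='aa' (idx 3), next='a' -> output (3, 'a'), add 'aaa' as idx 4
Step 5: w='aaa' (idx 4), end of input -> output (4, '')


Encoded: [(0, 'c'), (0, 'a'), (2, 'a'), (3, 'a'), (4, '')]


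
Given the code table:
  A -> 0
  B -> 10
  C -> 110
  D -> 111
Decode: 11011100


Decoding:
110 -> C
111 -> D
0 -> A
0 -> A


Result: CDAA


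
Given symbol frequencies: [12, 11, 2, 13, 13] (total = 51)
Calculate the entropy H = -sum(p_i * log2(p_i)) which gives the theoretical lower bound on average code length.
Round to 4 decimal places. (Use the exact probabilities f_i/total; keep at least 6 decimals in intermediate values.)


Per-symbol terms -p_i * log2(p_i) with p_i = f_i/51:
  p = 12/51 = 0.235294: log2(p) = -2.087463, -p*log2(p) = 0.491168
  p = 11/51 = 0.215686: log2(p) = -2.212994, -p*log2(p) = 0.477312
  p = 2/51 = 0.039216: log2(p) = -4.672425, -p*log2(p) = 0.183232
  p = 13/51 = 0.254902: log2(p) = -1.971986, -p*log2(p) = 0.502663
  p = 13/51 = 0.254902: log2(p) = -1.971986, -p*log2(p) = 0.502663
H = 0.491168 + 0.477312 + 0.183232 + 0.502663 + 0.502663 = 2.157038

H = 2.157 bits/symbol


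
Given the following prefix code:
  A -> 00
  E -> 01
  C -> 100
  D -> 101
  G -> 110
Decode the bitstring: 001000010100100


Decoding step by step:
Bits 00 -> A
Bits 100 -> C
Bits 00 -> A
Bits 101 -> D
Bits 00 -> A
Bits 100 -> C


Decoded message: ACADAC


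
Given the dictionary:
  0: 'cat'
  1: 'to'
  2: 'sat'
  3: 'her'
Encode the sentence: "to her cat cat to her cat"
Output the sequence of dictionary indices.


Look up each word in the dictionary:
  'to' -> 1
  'her' -> 3
  'cat' -> 0
  'cat' -> 0
  'to' -> 1
  'her' -> 3
  'cat' -> 0

Encoded: [1, 3, 0, 0, 1, 3, 0]


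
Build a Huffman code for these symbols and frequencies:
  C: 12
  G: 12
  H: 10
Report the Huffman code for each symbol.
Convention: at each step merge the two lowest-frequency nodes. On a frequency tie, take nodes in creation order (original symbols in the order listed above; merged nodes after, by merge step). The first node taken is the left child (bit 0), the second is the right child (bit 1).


Huffman tree construction:
Step 1: Merge H(10) + C(12) = 22
Step 2: Merge G(12) + (H+C)(22) = 34
Read each symbol's code off the tree from the root (left child = 0, right child = 1).

Codes:
  C: 11 (length 2)
  G: 0 (length 1)
  H: 10 (length 2)
Average code length: 56/34 = 1.6471 bits/symbol


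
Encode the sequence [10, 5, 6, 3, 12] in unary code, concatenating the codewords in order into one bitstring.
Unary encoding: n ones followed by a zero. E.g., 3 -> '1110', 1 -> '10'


Encode each number as n ones followed by a terminating 0:
  10 -> 11111111110 (11 bits)
  5 -> 111110 (6 bits)
  6 -> 1111110 (7 bits)
  3 -> 1110 (4 bits)
  12 -> 1111111111110 (13 bits)
Total length = 11 + 6 + 7 + 4 + 13 = 41 bits.

Unary([10, 5, 6, 3, 12]) = 11111111110111110111111011101111111111110 (41 bits)


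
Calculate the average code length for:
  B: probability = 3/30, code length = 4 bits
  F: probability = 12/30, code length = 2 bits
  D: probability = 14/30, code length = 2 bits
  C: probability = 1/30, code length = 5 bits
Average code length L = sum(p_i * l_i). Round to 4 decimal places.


Weighted contributions p_i * l_i:
  B: (3/30) * 4 = 12/30
  F: (12/30) * 2 = 24/30
  D: (14/30) * 2 = 28/30
  C: (1/30) * 5 = 5/30
Sum = (12 + 24 + 28 + 5)/30 = 69/30

L = 69/30 = 2.3000 bits/symbol


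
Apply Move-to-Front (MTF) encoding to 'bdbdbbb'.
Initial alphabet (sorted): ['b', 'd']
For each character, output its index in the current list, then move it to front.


MTF encoding:
'b': index 0 in ['b', 'd'] -> ['b', 'd']
'd': index 1 in ['b', 'd'] -> ['d', 'b']
'b': index 1 in ['d', 'b'] -> ['b', 'd']
'd': index 1 in ['b', 'd'] -> ['d', 'b']
'b': index 1 in ['d', 'b'] -> ['b', 'd']
'b': index 0 in ['b', 'd'] -> ['b', 'd']
'b': index 0 in ['b', 'd'] -> ['b', 'd']


Output: [0, 1, 1, 1, 1, 0, 0]


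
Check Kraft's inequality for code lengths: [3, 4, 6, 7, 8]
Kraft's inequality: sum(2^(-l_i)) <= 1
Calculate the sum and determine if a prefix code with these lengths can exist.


Sum = 2^(-3) + 2^(-4) + 2^(-6) + 2^(-7) + 2^(-8)
    = 0.125 + 0.0625 + 0.015625 + 0.0078125 + 0.00390625
    = 55/256 = 0.21484375
Since 0.21484375 <= 1, Kraft's inequality IS satisfied.
A prefix code with these lengths CAN exist.

Kraft sum = 0.21484375. Satisfied.


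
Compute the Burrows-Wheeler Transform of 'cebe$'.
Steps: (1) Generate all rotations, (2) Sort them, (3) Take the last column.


Rotations (sorted):
  0: $cebe -> last char: e
  1: be$ce -> last char: e
  2: cebe$ -> last char: $
  3: e$ceb -> last char: b
  4: ebe$c -> last char: c


BWT = ee$bc


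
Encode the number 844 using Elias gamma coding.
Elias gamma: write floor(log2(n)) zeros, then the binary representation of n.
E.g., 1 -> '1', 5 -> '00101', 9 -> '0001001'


num_bits = floor(log2(844)) + 1 = 10
leading_zeros = num_bits - 1 = 9
binary(844) = 1101001100

Elias gamma(844) = '000000000' + '1101001100' = 0000000001101001100 (19 bits)


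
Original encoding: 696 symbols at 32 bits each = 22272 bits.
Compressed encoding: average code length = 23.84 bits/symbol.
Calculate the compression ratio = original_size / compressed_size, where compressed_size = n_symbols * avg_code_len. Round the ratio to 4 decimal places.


original_size = n_symbols * orig_bits = 696 * 32 = 22272 bits
compressed_size = n_symbols * avg_code_len = 696 * 23.84 = 16592.64 bits
ratio = original_size / compressed_size = 22272 / 16592.64 = 1.3423

Compression ratio = 1.3423


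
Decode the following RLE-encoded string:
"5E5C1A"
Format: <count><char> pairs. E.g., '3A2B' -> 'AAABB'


Expanding each <count><char> pair:
  5E -> 'EEEEE'
  5C -> 'CCCCC'
  1A -> 'A'

Decoded = EEEEECCCCCA


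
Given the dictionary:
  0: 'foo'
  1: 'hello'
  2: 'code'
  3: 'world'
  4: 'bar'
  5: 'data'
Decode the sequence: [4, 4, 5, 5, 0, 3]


Look up each index in the dictionary:
  4 -> 'bar'
  4 -> 'bar'
  5 -> 'data'
  5 -> 'data'
  0 -> 'foo'
  3 -> 'world'

Decoded: "bar bar data data foo world"


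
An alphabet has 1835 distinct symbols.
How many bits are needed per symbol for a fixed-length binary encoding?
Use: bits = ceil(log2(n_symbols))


log2(1835) = 10.8416
Bracket: 2^10 = 1024 < 1835 <= 2^11 = 2048
So ceil(log2(1835)) = 11

bits = ceil(log2(1835)) = ceil(10.8416) = 11 bits


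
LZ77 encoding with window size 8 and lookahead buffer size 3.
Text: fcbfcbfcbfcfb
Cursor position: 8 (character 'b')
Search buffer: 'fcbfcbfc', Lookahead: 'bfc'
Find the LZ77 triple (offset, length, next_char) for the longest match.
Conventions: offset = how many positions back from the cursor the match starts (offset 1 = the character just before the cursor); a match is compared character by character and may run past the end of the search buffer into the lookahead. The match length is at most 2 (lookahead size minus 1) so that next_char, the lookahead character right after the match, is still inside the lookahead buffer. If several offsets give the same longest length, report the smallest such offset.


Try each offset into the search buffer:
  offset=1 (pos 7, char 'c'): match length 0
  offset=2 (pos 6, char 'f'): match length 0
  offset=3 (pos 5, char 'b'): match length 2
  offset=4 (pos 4, char 'c'): match length 0
  offset=5 (pos 3, char 'f'): match length 0
  offset=6 (pos 2, char 'b'): match length 2
  offset=7 (pos 1, char 'c'): match length 0
  offset=8 (pos 0, char 'f'): match length 0
Longest match has length 2, found at offsets 3, 6; take the smallest, offset 3.
next_char = character at position 8 + 2 = 10 -> 'c'

Best match: offset=3, length=2 (matching 'bf' starting at position 5)
LZ77 triple: (3, 2, 'c')


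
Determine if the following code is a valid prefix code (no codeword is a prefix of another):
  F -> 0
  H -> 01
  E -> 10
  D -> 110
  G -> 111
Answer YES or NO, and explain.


Checking each pair (does one codeword prefix another?):
  F='0' vs H='01': prefix -- VIOLATION

NO -- this is NOT a valid prefix code. F (0) is a prefix of H (01).


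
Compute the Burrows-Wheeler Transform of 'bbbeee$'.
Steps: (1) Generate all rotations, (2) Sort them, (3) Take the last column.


Rotations (sorted):
  0: $bbbeee -> last char: e
  1: bbbeee$ -> last char: $
  2: bbeee$b -> last char: b
  3: beee$bb -> last char: b
  4: e$bbbee -> last char: e
  5: ee$bbbe -> last char: e
  6: eee$bbb -> last char: b


BWT = e$bbeeb


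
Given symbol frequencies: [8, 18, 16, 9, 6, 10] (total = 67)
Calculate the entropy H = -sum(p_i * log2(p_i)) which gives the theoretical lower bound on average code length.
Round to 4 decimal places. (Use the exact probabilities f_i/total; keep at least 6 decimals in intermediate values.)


Per-symbol terms -p_i * log2(p_i) with p_i = f_i/67:
  p = 8/67 = 0.119403: log2(p) = -3.066089, -p*log2(p) = 0.366100
  p = 18/67 = 0.268657: log2(p) = -1.896164, -p*log2(p) = 0.509417
  p = 16/67 = 0.238806: log2(p) = -2.066089, -p*log2(p) = 0.493394
  p = 9/67 = 0.134328: log2(p) = -2.896164, -p*log2(p) = 0.389037
  p = 6/67 = 0.089552: log2(p) = -3.481127, -p*log2(p) = 0.311743
  p = 10/67 = 0.149254: log2(p) = -2.744161, -p*log2(p) = 0.409576
H = 0.366100 + 0.509417 + 0.493394 + 0.389037 + 0.311743 + 0.409576 = 2.479267

H = 2.4793 bits/symbol


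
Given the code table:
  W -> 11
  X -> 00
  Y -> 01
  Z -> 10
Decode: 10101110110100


Decoding:
10 -> Z
10 -> Z
11 -> W
10 -> Z
11 -> W
01 -> Y
00 -> X


Result: ZZWZWYX


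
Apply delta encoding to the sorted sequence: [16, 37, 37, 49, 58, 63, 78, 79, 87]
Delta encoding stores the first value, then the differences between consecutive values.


First value: 16
Deltas:
  37 - 16 = 21
  37 - 37 = 0
  49 - 37 = 12
  58 - 49 = 9
  63 - 58 = 5
  78 - 63 = 15
  79 - 78 = 1
  87 - 79 = 8


Delta encoded: [16, 21, 0, 12, 9, 5, 15, 1, 8]


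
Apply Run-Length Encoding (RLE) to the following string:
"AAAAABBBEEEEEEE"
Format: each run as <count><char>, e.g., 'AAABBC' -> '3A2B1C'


Scanning runs left to right:
  i=0: run of 'A' x 5 -> '5A'
  i=5: run of 'B' x 3 -> '3B'
  i=8: run of 'E' x 7 -> '7E'

RLE = 5A3B7E


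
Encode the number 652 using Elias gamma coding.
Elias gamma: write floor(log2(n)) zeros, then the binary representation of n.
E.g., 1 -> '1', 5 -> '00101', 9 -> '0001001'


num_bits = floor(log2(652)) + 1 = 10
leading_zeros = num_bits - 1 = 9
binary(652) = 1010001100

Elias gamma(652) = '000000000' + '1010001100' = 0000000001010001100 (19 bits)


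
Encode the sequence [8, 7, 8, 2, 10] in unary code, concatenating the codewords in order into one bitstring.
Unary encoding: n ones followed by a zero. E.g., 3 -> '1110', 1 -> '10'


Encode each number as n ones followed by a terminating 0:
  8 -> 111111110 (9 bits)
  7 -> 11111110 (8 bits)
  8 -> 111111110 (9 bits)
  2 -> 110 (3 bits)
  10 -> 11111111110 (11 bits)
Total length = 9 + 8 + 9 + 3 + 11 = 40 bits.

Unary([8, 7, 8, 2, 10]) = 1111111101111111011111111011011111111110 (40 bits)


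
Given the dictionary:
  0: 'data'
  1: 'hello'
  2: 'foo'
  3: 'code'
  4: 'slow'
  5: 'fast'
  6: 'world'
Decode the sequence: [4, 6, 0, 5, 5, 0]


Look up each index in the dictionary:
  4 -> 'slow'
  6 -> 'world'
  0 -> 'data'
  5 -> 'fast'
  5 -> 'fast'
  0 -> 'data'

Decoded: "slow world data fast fast data"


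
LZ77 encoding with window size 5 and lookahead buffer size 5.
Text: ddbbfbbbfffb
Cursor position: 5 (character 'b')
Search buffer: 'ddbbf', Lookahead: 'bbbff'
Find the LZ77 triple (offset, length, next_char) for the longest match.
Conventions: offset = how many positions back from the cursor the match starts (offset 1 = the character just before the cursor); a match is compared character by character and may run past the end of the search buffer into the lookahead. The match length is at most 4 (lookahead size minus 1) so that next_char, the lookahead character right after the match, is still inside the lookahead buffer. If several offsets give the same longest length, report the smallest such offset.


Try each offset into the search buffer:
  offset=1 (pos 4, char 'f'): match length 0
  offset=2 (pos 3, char 'b'): match length 1
  offset=3 (pos 2, char 'b'): match length 2
  offset=4 (pos 1, char 'd'): match length 0
  offset=5 (pos 0, char 'd'): match length 0
Longest match has length 2 at offset 3.
next_char = character at position 5 + 2 = 7 -> 'b'

Best match: offset=3, length=2 (matching 'bb' starting at position 2)
LZ77 triple: (3, 2, 'b')


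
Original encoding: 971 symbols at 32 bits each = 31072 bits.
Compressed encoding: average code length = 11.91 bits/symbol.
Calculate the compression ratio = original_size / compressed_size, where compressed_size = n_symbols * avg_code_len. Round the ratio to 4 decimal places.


original_size = n_symbols * orig_bits = 971 * 32 = 31072 bits
compressed_size = n_symbols * avg_code_len = 971 * 11.91 = 11564.61 bits
ratio = original_size / compressed_size = 31072 / 11564.61 = 2.6868

Compression ratio = 2.6868


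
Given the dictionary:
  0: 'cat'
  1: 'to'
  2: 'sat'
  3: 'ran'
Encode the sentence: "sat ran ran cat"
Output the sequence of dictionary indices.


Look up each word in the dictionary:
  'sat' -> 2
  'ran' -> 3
  'ran' -> 3
  'cat' -> 0

Encoded: [2, 3, 3, 0]


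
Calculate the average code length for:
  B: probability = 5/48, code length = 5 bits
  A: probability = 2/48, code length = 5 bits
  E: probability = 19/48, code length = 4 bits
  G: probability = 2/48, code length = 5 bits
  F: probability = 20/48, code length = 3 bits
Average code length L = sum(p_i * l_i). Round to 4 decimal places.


Weighted contributions p_i * l_i:
  B: (5/48) * 5 = 25/48
  A: (2/48) * 5 = 10/48
  E: (19/48) * 4 = 76/48
  G: (2/48) * 5 = 10/48
  F: (20/48) * 3 = 60/48
Sum = (25 + 10 + 76 + 10 + 60)/48 = 181/48

L = 181/48 = 3.7708 bits/symbol


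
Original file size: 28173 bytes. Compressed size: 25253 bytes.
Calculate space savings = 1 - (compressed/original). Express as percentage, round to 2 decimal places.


ratio = compressed/original = 25253/28173 = 0.896355
savings = 1 - ratio = 1 - 0.896355 = 0.103645
as a percentage: 0.103645 * 100 = 10.36%

Space savings = 1 - 25253/28173 = 10.36%


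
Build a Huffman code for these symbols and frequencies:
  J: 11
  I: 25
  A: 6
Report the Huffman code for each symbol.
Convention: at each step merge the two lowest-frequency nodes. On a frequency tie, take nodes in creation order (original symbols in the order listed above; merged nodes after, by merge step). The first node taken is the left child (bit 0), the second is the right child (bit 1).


Huffman tree construction:
Step 1: Merge A(6) + J(11) = 17
Step 2: Merge (A+J)(17) + I(25) = 42
Read each symbol's code off the tree from the root (left child = 0, right child = 1).

Codes:
  J: 01 (length 2)
  I: 1 (length 1)
  A: 00 (length 2)
Average code length: 59/42 = 1.4048 bits/symbol


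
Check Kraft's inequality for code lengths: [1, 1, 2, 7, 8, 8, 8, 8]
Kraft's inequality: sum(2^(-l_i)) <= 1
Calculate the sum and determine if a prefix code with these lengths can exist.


Sum = 2^(-1) + 2^(-1) + 2^(-2) + 2^(-7) + 2^(-8) + 2^(-8) + 2^(-8) + 2^(-8)
    = 0.5 + 0.5 + 0.25 + 0.0078125 + 0.00390625 + 0.00390625 + 0.00390625 + 0.00390625
    = 326/256 = 1.2734375
Since 1.2734375 > 1, Kraft's inequality is NOT satisfied.
A prefix code with these lengths CANNOT exist.

Kraft sum = 1.2734375. Not satisfied.


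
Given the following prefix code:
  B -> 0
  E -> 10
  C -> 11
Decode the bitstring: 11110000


Decoding step by step:
Bits 11 -> C
Bits 11 -> C
Bits 0 -> B
Bits 0 -> B
Bits 0 -> B
Bits 0 -> B


Decoded message: CCBBBB


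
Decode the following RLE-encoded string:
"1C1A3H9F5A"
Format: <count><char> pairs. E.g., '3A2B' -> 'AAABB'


Expanding each <count><char> pair:
  1C -> 'C'
  1A -> 'A'
  3H -> 'HHH'
  9F -> 'FFFFFFFFF'
  5A -> 'AAAAA'

Decoded = CAHHHFFFFFFFFFAAAAA


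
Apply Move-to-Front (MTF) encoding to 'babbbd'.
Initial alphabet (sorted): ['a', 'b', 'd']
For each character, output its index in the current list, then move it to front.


MTF encoding:
'b': index 1 in ['a', 'b', 'd'] -> ['b', 'a', 'd']
'a': index 1 in ['b', 'a', 'd'] -> ['a', 'b', 'd']
'b': index 1 in ['a', 'b', 'd'] -> ['b', 'a', 'd']
'b': index 0 in ['b', 'a', 'd'] -> ['b', 'a', 'd']
'b': index 0 in ['b', 'a', 'd'] -> ['b', 'a', 'd']
'd': index 2 in ['b', 'a', 'd'] -> ['d', 'b', 'a']


Output: [1, 1, 1, 0, 0, 2]


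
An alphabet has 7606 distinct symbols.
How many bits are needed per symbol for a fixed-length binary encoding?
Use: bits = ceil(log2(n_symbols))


log2(7606) = 12.8929
Bracket: 2^12 = 4096 < 7606 <= 2^13 = 8192
So ceil(log2(7606)) = 13

bits = ceil(log2(7606)) = ceil(12.8929) = 13 bits


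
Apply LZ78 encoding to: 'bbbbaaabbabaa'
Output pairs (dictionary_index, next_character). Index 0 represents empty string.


LZ78 encoding steps:
Dictionary: {0: ''}
Step 1: w='' (idx 0), next='b' -> output (0, 'b'), add 'b' as idx 1
Step 2: w='b' (idx 1), next='b' -> output (1, 'b'), add 'bb' as idx 2
Step 3: w='b' (idx 1), next='a' -> output (1, 'a'), add 'ba' as idx 3
Step 4: w='' (idx 0), next='a' -> output (0, 'a'), add 'a' as idx 4
Step 5: w='a' (idx 4), next='b' -> output (4, 'b'), add 'ab' as idx 5
Step 6: w='ba' (idx 3), next='b' -> output (3, 'b'), add 'bab' as idx 6
Step 7: w='a' (idx 4), next='a' -> output (4, 'a'), add 'aa' as idx 7


Encoded: [(0, 'b'), (1, 'b'), (1, 'a'), (0, 'a'), (4, 'b'), (3, 'b'), (4, 'a')]


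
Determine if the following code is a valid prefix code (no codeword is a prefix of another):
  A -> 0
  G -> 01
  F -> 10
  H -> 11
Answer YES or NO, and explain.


Checking each pair (does one codeword prefix another?):
  A='0' vs G='01': prefix -- VIOLATION

NO -- this is NOT a valid prefix code. A (0) is a prefix of G (01).


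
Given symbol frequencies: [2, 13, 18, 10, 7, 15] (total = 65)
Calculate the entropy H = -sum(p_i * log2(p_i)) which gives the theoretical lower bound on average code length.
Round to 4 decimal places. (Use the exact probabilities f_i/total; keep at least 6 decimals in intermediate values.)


Per-symbol terms -p_i * log2(p_i) with p_i = f_i/65:
  p = 2/65 = 0.030769: log2(p) = -5.022368, -p*log2(p) = 0.154534
  p = 13/65 = 0.200000: log2(p) = -2.321928, -p*log2(p) = 0.464386
  p = 18/65 = 0.276923: log2(p) = -1.852443, -p*log2(p) = 0.512984
  p = 10/65 = 0.153846: log2(p) = -2.700440, -p*log2(p) = 0.415452
  p = 7/65 = 0.107692: log2(p) = -3.215013, -p*log2(p) = 0.346232
  p = 15/65 = 0.230769: log2(p) = -2.115477, -p*log2(p) = 0.488187
H = 0.154534 + 0.464386 + 0.512984 + 0.415452 + 0.346232 + 0.488187 = 2.381775

H = 2.3818 bits/symbol


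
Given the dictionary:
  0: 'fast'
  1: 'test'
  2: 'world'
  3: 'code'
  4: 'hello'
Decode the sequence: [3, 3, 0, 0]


Look up each index in the dictionary:
  3 -> 'code'
  3 -> 'code'
  0 -> 'fast'
  0 -> 'fast'

Decoded: "code code fast fast"


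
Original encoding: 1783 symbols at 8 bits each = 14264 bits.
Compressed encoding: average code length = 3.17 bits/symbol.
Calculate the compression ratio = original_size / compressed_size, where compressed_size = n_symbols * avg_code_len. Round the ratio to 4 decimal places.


original_size = n_symbols * orig_bits = 1783 * 8 = 14264 bits
compressed_size = n_symbols * avg_code_len = 1783 * 3.17 = 5652.11 bits
ratio = original_size / compressed_size = 14264 / 5652.11 = 2.5237

Compression ratio = 2.5237


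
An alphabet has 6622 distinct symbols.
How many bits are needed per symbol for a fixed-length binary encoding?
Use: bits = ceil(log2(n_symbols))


log2(6622) = 12.6931
Bracket: 2^12 = 4096 < 6622 <= 2^13 = 8192
So ceil(log2(6622)) = 13

bits = ceil(log2(6622)) = ceil(12.6931) = 13 bits


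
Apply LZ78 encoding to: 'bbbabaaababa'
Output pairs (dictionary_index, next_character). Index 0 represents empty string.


LZ78 encoding steps:
Dictionary: {0: ''}
Step 1: w='' (idx 0), next='b' -> output (0, 'b'), add 'b' as idx 1
Step 2: w='b' (idx 1), next='b' -> output (1, 'b'), add 'bb' as idx 2
Step 3: w='' (idx 0), next='a' -> output (0, 'a'), add 'a' as idx 3
Step 4: w='b' (idx 1), next='a' -> output (1, 'a'), add 'ba' as idx 4
Step 5: w='a' (idx 3), next='a' -> output (3, 'a'), add 'aa' as idx 5
Step 6: w='ba' (idx 4), next='b' -> output (4, 'b'), add 'bab' as idx 6
Step 7: w='a' (idx 3), end of input -> output (3, '')


Encoded: [(0, 'b'), (1, 'b'), (0, 'a'), (1, 'a'), (3, 'a'), (4, 'b'), (3, '')]


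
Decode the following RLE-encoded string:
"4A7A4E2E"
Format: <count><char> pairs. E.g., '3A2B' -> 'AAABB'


Expanding each <count><char> pair:
  4A -> 'AAAA'
  7A -> 'AAAAAAA'
  4E -> 'EEEE'
  2E -> 'EE'

Decoded = AAAAAAAAAAAEEEEEE


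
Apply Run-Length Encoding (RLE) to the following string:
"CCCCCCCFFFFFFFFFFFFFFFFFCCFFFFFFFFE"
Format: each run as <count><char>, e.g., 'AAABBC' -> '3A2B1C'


Scanning runs left to right:
  i=0: run of 'C' x 7 -> '7C'
  i=7: run of 'F' x 17 -> '17F'
  i=24: run of 'C' x 2 -> '2C'
  i=26: run of 'F' x 8 -> '8F'
  i=34: run of 'E' x 1 -> '1E'

RLE = 7C17F2C8F1E


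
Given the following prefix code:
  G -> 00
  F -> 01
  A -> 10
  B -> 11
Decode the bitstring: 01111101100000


Decoding step by step:
Bits 01 -> F
Bits 11 -> B
Bits 11 -> B
Bits 01 -> F
Bits 10 -> A
Bits 00 -> G
Bits 00 -> G


Decoded message: FBBFAGG


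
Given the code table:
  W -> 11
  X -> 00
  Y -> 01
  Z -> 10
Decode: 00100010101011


Decoding:
00 -> X
10 -> Z
00 -> X
10 -> Z
10 -> Z
10 -> Z
11 -> W


Result: XZXZZZW


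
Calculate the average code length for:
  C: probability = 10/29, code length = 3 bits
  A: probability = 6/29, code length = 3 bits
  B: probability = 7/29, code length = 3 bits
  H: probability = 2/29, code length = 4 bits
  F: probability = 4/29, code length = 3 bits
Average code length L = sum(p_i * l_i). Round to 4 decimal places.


Weighted contributions p_i * l_i:
  C: (10/29) * 3 = 30/29
  A: (6/29) * 3 = 18/29
  B: (7/29) * 3 = 21/29
  H: (2/29) * 4 = 8/29
  F: (4/29) * 3 = 12/29
Sum = (30 + 18 + 21 + 8 + 12)/29 = 89/29

L = 89/29 = 3.0690 bits/symbol


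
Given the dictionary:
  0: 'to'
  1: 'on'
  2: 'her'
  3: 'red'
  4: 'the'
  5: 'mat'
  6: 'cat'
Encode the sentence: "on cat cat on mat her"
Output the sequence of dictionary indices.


Look up each word in the dictionary:
  'on' -> 1
  'cat' -> 6
  'cat' -> 6
  'on' -> 1
  'mat' -> 5
  'her' -> 2

Encoded: [1, 6, 6, 1, 5, 2]


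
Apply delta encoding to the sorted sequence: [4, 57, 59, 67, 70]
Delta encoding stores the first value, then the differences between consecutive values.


First value: 4
Deltas:
  57 - 4 = 53
  59 - 57 = 2
  67 - 59 = 8
  70 - 67 = 3


Delta encoded: [4, 53, 2, 8, 3]


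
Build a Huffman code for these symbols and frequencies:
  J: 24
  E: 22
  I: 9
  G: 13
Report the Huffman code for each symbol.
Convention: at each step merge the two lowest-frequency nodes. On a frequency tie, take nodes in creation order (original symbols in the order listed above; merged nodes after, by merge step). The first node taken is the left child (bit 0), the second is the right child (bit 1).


Huffman tree construction:
Step 1: Merge I(9) + G(13) = 22
Step 2: Merge E(22) + (I+G)(22) = 44
Step 3: Merge J(24) + (E+(I+G))(44) = 68
Read each symbol's code off the tree from the root (left child = 0, right child = 1).

Codes:
  J: 0 (length 1)
  E: 10 (length 2)
  I: 110 (length 3)
  G: 111 (length 3)
Average code length: 134/68 = 1.9706 bits/symbol


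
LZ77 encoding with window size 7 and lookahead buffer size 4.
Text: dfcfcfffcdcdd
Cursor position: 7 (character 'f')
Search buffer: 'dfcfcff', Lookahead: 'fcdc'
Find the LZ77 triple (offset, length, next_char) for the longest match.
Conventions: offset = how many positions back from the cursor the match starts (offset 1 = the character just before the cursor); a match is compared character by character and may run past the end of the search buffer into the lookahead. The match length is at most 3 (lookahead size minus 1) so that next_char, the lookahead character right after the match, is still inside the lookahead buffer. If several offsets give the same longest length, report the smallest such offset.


Try each offset into the search buffer:
  offset=1 (pos 6, char 'f'): match length 1
  offset=2 (pos 5, char 'f'): match length 1
  offset=3 (pos 4, char 'c'): match length 0
  offset=4 (pos 3, char 'f'): match length 2
  offset=5 (pos 2, char 'c'): match length 0
  offset=6 (pos 1, char 'f'): match length 2
  offset=7 (pos 0, char 'd'): match length 0
Longest match has length 2, found at offsets 4, 6; take the smallest, offset 4.
next_char = character at position 7 + 2 = 9 -> 'd'

Best match: offset=4, length=2 (matching 'fc' starting at position 3)
LZ77 triple: (4, 2, 'd')


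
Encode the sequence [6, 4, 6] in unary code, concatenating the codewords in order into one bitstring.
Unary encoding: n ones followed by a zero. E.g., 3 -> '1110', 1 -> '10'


Encode each number as n ones followed by a terminating 0:
  6 -> 1111110 (7 bits)
  4 -> 11110 (5 bits)
  6 -> 1111110 (7 bits)
Total length = 7 + 5 + 7 = 19 bits.

Unary([6, 4, 6]) = 1111110111101111110 (19 bits)


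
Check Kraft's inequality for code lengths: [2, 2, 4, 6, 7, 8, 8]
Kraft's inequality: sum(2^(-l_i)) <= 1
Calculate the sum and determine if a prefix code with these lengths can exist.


Sum = 2^(-2) + 2^(-2) + 2^(-4) + 2^(-6) + 2^(-7) + 2^(-8) + 2^(-8)
    = 0.25 + 0.25 + 0.0625 + 0.015625 + 0.0078125 + 0.00390625 + 0.00390625
    = 152/256 = 0.59375
Since 0.59375 <= 1, Kraft's inequality IS satisfied.
A prefix code with these lengths CAN exist.

Kraft sum = 0.59375. Satisfied.


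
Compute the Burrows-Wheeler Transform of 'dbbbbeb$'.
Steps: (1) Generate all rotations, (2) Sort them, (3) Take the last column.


Rotations (sorted):
  0: $dbbbbeb -> last char: b
  1: b$dbbbbe -> last char: e
  2: bbbbeb$d -> last char: d
  3: bbbeb$db -> last char: b
  4: bbeb$dbb -> last char: b
  5: beb$dbbb -> last char: b
  6: dbbbbeb$ -> last char: $
  7: eb$dbbbb -> last char: b


BWT = bedbbb$b


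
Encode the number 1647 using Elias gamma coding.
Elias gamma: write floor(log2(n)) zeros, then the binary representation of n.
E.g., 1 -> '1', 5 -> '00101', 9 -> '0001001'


num_bits = floor(log2(1647)) + 1 = 11
leading_zeros = num_bits - 1 = 10
binary(1647) = 11001101111

Elias gamma(1647) = '0000000000' + '11001101111' = 000000000011001101111 (21 bits)


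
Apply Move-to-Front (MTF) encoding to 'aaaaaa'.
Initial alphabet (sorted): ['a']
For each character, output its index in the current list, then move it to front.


MTF encoding:
'a': index 0 in ['a'] -> ['a']
'a': index 0 in ['a'] -> ['a']
'a': index 0 in ['a'] -> ['a']
'a': index 0 in ['a'] -> ['a']
'a': index 0 in ['a'] -> ['a']
'a': index 0 in ['a'] -> ['a']


Output: [0, 0, 0, 0, 0, 0]


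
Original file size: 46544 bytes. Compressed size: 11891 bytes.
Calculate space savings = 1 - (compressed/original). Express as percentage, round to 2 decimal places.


ratio = compressed/original = 11891/46544 = 0.255479
savings = 1 - ratio = 1 - 0.255479 = 0.744521
as a percentage: 0.744521 * 100 = 74.45%

Space savings = 1 - 11891/46544 = 74.45%


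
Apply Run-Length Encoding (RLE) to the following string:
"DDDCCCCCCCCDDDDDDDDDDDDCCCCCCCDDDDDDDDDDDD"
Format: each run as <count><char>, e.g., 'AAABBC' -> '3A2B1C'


Scanning runs left to right:
  i=0: run of 'D' x 3 -> '3D'
  i=3: run of 'C' x 8 -> '8C'
  i=11: run of 'D' x 12 -> '12D'
  i=23: run of 'C' x 7 -> '7C'
  i=30: run of 'D' x 12 -> '12D'

RLE = 3D8C12D7C12D


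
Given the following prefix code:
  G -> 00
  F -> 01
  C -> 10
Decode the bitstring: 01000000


Decoding step by step:
Bits 01 -> F
Bits 00 -> G
Bits 00 -> G
Bits 00 -> G


Decoded message: FGGG


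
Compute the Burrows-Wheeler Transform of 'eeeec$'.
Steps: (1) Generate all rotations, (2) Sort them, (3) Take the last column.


Rotations (sorted):
  0: $eeeec -> last char: c
  1: c$eeee -> last char: e
  2: ec$eee -> last char: e
  3: eec$ee -> last char: e
  4: eeec$e -> last char: e
  5: eeeec$ -> last char: $


BWT = ceeee$


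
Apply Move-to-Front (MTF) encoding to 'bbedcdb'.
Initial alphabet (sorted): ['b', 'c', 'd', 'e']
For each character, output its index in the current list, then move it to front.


MTF encoding:
'b': index 0 in ['b', 'c', 'd', 'e'] -> ['b', 'c', 'd', 'e']
'b': index 0 in ['b', 'c', 'd', 'e'] -> ['b', 'c', 'd', 'e']
'e': index 3 in ['b', 'c', 'd', 'e'] -> ['e', 'b', 'c', 'd']
'd': index 3 in ['e', 'b', 'c', 'd'] -> ['d', 'e', 'b', 'c']
'c': index 3 in ['d', 'e', 'b', 'c'] -> ['c', 'd', 'e', 'b']
'd': index 1 in ['c', 'd', 'e', 'b'] -> ['d', 'c', 'e', 'b']
'b': index 3 in ['d', 'c', 'e', 'b'] -> ['b', 'd', 'c', 'e']


Output: [0, 0, 3, 3, 3, 1, 3]


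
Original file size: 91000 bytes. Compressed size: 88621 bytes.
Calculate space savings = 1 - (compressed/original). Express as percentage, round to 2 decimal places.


ratio = compressed/original = 88621/91000 = 0.973857
savings = 1 - ratio = 1 - 0.973857 = 0.026143
as a percentage: 0.026143 * 100 = 2.61%

Space savings = 1 - 88621/91000 = 2.61%
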